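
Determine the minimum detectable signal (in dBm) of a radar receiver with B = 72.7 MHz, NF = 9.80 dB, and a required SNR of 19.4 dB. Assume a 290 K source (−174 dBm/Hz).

−66.2 dBm

Sensitivity = −174 + 10 log₁₀(B) + NF + SNR_min
= −174 + 78.62 + 9.80 + 19.4
= −66.18 dBm → −66.2 dBm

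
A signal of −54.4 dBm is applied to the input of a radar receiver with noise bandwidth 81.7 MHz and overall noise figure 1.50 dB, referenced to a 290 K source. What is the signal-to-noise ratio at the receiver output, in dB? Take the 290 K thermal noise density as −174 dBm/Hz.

39.0 dB

Noise floor: N = −174 + 10 log₁₀(B) + NF
10 log₁₀(8.17×10⁷) = 79.12 dB
N = −174 + 79.12 + 1.50 = −93.38 dBm
SNR = P_sig − N = −54.4 − (−93.38) = 38.98 dB → 39.0 dB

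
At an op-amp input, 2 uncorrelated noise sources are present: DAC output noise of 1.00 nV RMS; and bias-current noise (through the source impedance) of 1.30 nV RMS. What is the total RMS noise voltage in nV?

1.64 nV

Uncorrelated sources add in power (mean-square): V_tot = √(ΣV_i²)
V_tot = √[(1.00×10⁻⁹)² + (1.30×10⁻⁹)²] = 1.64×10⁻⁹ V = 1.64 nV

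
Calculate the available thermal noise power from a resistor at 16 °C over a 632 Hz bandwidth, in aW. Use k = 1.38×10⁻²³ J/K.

2.52 aW

T = 16 °C + 273.15 = 289.15 K
P_n = kTB = 1.38×10⁻²³ × 289.15 × 6.32×10² = 2.52×10⁻¹⁸ W = 2.52 aW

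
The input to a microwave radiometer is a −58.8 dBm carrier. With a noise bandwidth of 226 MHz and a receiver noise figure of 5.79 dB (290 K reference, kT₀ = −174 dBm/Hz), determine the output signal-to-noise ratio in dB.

25.9 dB

Noise floor: N = −174 + 10 log₁₀(B) + NF
10 log₁₀(2.26×10⁸) = 83.54 dB
N = −174 + 83.54 + 5.79 = −84.67 dBm
SNR = P_sig − N = −58.8 − (−84.67) = 25.87 dB → 25.9 dB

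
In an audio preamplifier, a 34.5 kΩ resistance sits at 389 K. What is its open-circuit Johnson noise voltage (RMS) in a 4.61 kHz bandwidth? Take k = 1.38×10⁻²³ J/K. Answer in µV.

V_n = √(4kTRB)
4kTRB = 4 × 1.38×10⁻²³ × 389 × 3.45×10⁴ × 4.61×10³ = 3.42×10⁻¹² V²
V_n = √(3.42×10⁻¹²) = 1.85×10⁻⁶ V = 1.85 µV

1.85 µV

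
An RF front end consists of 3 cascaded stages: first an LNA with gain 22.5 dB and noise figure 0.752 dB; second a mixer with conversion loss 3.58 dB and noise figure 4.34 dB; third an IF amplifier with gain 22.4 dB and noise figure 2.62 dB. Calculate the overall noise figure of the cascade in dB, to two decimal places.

Convert to linear (a loss of L dB is a gain of −L dB): F_i = 10^(NF_i/10), G_i = 10^(G_i,dB/10)
  Stage 1: F_1 = 10^(0.752/10) = 1.189, G_1 = 10^(22.5/10) = 177.8
  Stage 2: F_2 = 10^(4.34/10) = 2.716, G_2 = 10^(−3.58/10) = 0.4385
  Stage 3: F_3 = 10^(2.62/10) = 1.828, G_3 = 10^(22.4/10) = 173.8
Friis cascade:
  F = 1.189 + (2.716 − 1)/177.8 + (1.828 − 1)/77.98 = 1.209
NF = 10 log₁₀(1.209) = 0.83 dB

0.83 dB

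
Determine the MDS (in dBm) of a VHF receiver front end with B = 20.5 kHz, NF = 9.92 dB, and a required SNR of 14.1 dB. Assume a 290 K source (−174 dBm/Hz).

Sensitivity = −174 + 10 log₁₀(B) + NF + SNR_min
= −174 + 43.12 + 9.92 + 14.1
= −106.86 dBm → −106.9 dBm

−106.9 dBm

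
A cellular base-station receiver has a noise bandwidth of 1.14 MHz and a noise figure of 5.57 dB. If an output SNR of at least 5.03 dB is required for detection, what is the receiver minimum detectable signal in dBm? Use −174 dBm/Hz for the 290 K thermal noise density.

Sensitivity = −174 + 10 log₁₀(B) + NF + SNR_min
= −174 + 60.57 + 5.57 + 5.03
= −102.83 dBm → −102.8 dBm

−102.8 dBm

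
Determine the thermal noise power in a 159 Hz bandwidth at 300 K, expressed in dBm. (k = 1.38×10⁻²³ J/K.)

−151.8 dBm

P_n = kTB = 1.38×10⁻²³ × 300 × 1.59×10² = 6.58×10⁻¹⁹ W
In dBm: 10 log₁₀(6.58×10⁻¹⁹ / 10⁻³) = −151.8 dBm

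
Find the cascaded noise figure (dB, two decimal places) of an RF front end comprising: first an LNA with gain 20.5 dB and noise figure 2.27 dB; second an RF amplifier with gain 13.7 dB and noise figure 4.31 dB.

Convert to linear (a loss of L dB is a gain of −L dB): F_i = 10^(NF_i/10), G_i = 10^(G_i,dB/10)
  Stage 1: F_1 = 10^(2.27/10) = 1.687, G_1 = 10^(20.5/10) = 112.2
  Stage 2: F_2 = 10^(4.31/10) = 2.698, G_2 = 10^(13.7/10) = 23.44
Friis cascade:
  F = 1.687 + (2.698 − 1)/112.2 = 1.702
NF = 10 log₁₀(1.702) = 2.31 dB

2.31 dB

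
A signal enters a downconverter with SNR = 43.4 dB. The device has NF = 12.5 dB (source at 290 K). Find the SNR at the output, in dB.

30.9 dB

By definition F = SNR_in/SNR_out, so in dB: SNR_out = SNR_in − NF
SNR_out = 43.4 − 12.5 = 30.9 dB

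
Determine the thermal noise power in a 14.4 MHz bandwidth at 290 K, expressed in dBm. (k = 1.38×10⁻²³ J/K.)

P_n = kTB = 1.38×10⁻²³ × 290 × 1.44×10⁷ = 5.76×10⁻¹⁴ W
In dBm: 10 log₁₀(5.76×10⁻¹⁴ / 10⁻³) = −102.4 dBm

−102.4 dBm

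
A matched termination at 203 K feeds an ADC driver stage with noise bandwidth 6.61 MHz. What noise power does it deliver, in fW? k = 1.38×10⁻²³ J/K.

18.5 fW

P_n = kTB = 1.38×10⁻²³ × 203 × 6.61×10⁶ = 1.85×10⁻¹⁴ W = 18.5 fW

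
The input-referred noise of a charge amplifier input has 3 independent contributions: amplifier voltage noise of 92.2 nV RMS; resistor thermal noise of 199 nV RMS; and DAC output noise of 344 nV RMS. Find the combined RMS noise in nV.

Uncorrelated sources add in power (mean-square): V_tot = √(ΣV_i²)
V_tot = √[(9.22×10⁻⁸)² + (1.99×10⁻⁷)² + (3.44×10⁻⁷)²] = 4.08×10⁻⁷ V = 408 nV

408 nV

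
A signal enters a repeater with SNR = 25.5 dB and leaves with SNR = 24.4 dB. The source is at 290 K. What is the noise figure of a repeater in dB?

1.1 dB

NF (dB) = SNR_in(dB) − SNR_out(dB) when the source is at T₀
NF = 25.5 − 24.4 = 1.1 dB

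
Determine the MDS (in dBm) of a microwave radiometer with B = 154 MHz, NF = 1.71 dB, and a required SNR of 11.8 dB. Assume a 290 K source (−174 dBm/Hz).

−78.6 dBm

Sensitivity = −174 + 10 log₁₀(B) + NF + SNR_min
= −174 + 81.88 + 1.71 + 11.8
= −78.61 dBm → −78.6 dBm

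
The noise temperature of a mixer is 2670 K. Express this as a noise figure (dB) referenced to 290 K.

10.09 dB

F = 1 + T_e/T₀ = 1 + 2670/290 = 10.2069
NF = 10 log₁₀(10.2069) = 10.09 dB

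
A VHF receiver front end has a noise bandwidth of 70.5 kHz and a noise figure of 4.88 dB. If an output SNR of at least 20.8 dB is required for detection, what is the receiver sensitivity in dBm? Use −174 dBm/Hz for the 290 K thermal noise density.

Sensitivity = −174 + 10 log₁₀(B) + NF + SNR_min
= −174 + 48.48 + 4.88 + 20.8
= −99.84 dBm → −99.8 dBm

−99.8 dBm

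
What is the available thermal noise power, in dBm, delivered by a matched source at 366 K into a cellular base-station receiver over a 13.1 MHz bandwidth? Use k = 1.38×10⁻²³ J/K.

−101.8 dBm

P_n = kTB = 1.38×10⁻²³ × 366 × 1.31×10⁷ = 6.62×10⁻¹⁴ W
In dBm: 10 log₁₀(6.62×10⁻¹⁴ / 10⁻³) = −101.8 dBm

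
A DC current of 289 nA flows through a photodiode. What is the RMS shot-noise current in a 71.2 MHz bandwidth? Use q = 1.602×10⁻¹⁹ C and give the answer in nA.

2.57 nA

I_n = √(2qI·B)
2qI·B = 2 × 1.602×10⁻¹⁹ × 2.89×10⁻⁷ × 7.12×10⁷ = 6.59×10⁻¹⁸ A²
I_n = √(6.59×10⁻¹⁸) = 2.57×10⁻⁹ A = 2.57 nA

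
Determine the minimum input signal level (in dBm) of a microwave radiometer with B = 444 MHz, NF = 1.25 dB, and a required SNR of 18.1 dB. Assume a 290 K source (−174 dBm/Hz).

−68.2 dBm

Sensitivity = −174 + 10 log₁₀(B) + NF + SNR_min
= −174 + 86.47 + 1.25 + 18.1
= −68.18 dBm → −68.2 dBm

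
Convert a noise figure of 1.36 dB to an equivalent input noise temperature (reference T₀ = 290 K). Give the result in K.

F = 10^(1.36/10) = 1.36773
T_e = (F − 1)·T₀ = (1.36773 − 1) × 290 = 107 K

107 K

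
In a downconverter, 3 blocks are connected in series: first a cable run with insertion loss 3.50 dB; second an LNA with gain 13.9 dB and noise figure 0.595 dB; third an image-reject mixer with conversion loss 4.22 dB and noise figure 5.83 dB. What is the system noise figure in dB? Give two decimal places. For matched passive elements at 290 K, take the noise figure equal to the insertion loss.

Convert to linear (a loss of L dB is a gain of −L dB): F_i = 10^(NF_i/10), G_i = 10^(G_i,dB/10)
  Stage 1: F_1 = 10^(3.50/10) = 2.239, G_1 = 10^(−3.50/10) = 0.4467
  Stage 2: F_2 = 10^(0.595/10) = 1.147, G_2 = 10^(13.9/10) = 24.55
  Stage 3: F_3 = 10^(5.83/10) = 3.828, G_3 = 10^(−4.22/10) = 0.3784
Friis cascade:
  F = 2.239 + (1.147 − 1)/0.4467 + (3.828 − 1)/10.96 = 2.825
NF = 10 log₁₀(2.825) = 4.51 dB

4.51 dB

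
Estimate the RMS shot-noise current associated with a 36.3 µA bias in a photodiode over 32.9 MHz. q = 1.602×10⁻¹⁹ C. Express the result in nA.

I_n = √(2qI·B)
2qI·B = 2 × 1.602×10⁻¹⁹ × 3.63×10⁻⁵ × 3.29×10⁷ = 3.83×10⁻¹⁶ A²
I_n = √(3.83×10⁻¹⁶) = 1.96×10⁻⁸ A = 19.6 nA

19.6 nA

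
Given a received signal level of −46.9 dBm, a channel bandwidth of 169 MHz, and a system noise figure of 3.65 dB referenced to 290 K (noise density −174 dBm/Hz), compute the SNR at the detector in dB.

41.2 dB

Noise floor: N = −174 + 10 log₁₀(B) + NF
10 log₁₀(1.69×10⁸) = 82.28 dB
N = −174 + 82.28 + 3.65 = −88.07 dBm
SNR = P_sig − N = −46.9 − (−88.07) = 41.17 dB → 41.2 dB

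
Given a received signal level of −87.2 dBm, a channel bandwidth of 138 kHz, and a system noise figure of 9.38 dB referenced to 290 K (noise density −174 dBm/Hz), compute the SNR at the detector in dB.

26.0 dB

Noise floor: N = −174 + 10 log₁₀(B) + NF
10 log₁₀(1.38×10⁵) = 51.4 dB
N = −174 + 51.4 + 9.38 = −113.22 dBm
SNR = P_sig − N = −87.2 − (−113.22) = 26.02 dB → 26.0 dB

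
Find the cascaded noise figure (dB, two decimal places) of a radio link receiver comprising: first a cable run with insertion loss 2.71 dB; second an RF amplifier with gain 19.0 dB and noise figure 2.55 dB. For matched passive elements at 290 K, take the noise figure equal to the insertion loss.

Convert to linear (a loss of L dB is a gain of −L dB): F_i = 10^(NF_i/10), G_i = 10^(G_i,dB/10)
  Stage 1: F_1 = 10^(2.71/10) = 1.866, G_1 = 10^(−2.71/10) = 0.5358
  Stage 2: F_2 = 10^(2.55/10) = 1.799, G_2 = 10^(19.0/10) = 79.43
Friis cascade:
  F = 1.866 + (1.799 − 1)/0.5358 = 3.357
NF = 10 log₁₀(3.357) = 5.26 dB

5.26 dB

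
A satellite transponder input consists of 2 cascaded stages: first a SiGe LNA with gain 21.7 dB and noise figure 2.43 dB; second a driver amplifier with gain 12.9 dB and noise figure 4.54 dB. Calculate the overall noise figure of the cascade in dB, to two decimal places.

2.46 dB

Convert to linear (a loss of L dB is a gain of −L dB): F_i = 10^(NF_i/10), G_i = 10^(G_i,dB/10)
  Stage 1: F_1 = 10^(2.43/10) = 1.750, G_1 = 10^(21.7/10) = 147.9
  Stage 2: F_2 = 10^(4.54/10) = 2.844, G_2 = 10^(12.9/10) = 19.50
Friis cascade:
  F = 1.750 + (2.844 − 1)/147.9 = 1.762
NF = 10 log₁₀(1.762) = 2.46 dB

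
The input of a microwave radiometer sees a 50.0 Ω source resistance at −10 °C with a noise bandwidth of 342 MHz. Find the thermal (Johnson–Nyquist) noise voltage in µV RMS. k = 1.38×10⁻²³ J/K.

15.8 µV

T = −10 °C + 273.15 = 263.15 K
V_n = √(4kTRB)
4kTRB = 4 × 1.38×10⁻²³ × 263.15 × 5.00×10¹ × 3.42×10⁸ = 2.48×10⁻¹⁰ V²
V_n = √(2.48×10⁻¹⁰) = 1.58×10⁻⁵ V = 15.8 µV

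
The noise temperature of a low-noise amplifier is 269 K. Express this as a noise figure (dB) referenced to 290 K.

F = 1 + T_e/T₀ = 1 + 269/290 = 1.92759
NF = 10 log₁₀(1.92759) = 2.85 dB

2.85 dB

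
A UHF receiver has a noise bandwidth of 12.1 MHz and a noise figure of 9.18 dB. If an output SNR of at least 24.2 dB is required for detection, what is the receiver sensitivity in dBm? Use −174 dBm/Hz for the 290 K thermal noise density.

Sensitivity = −174 + 10 log₁₀(B) + NF + SNR_min
= −174 + 70.83 + 9.18 + 24.2
= −69.79 dBm → −69.8 dBm

−69.8 dBm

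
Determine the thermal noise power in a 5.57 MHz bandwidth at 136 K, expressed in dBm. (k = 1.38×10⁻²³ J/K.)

P_n = kTB = 1.38×10⁻²³ × 136 × 5.57×10⁶ = 1.05×10⁻¹⁴ W
In dBm: 10 log₁₀(1.05×10⁻¹⁴ / 10⁻³) = −109.8 dBm

−109.8 dBm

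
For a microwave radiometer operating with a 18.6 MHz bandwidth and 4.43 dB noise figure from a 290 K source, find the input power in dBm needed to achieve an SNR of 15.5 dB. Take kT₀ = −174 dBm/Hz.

Sensitivity = −174 + 10 log₁₀(B) + NF + SNR_min
= −174 + 72.7 + 4.43 + 15.5
= −81.37 dBm → −81.4 dBm

−81.4 dBm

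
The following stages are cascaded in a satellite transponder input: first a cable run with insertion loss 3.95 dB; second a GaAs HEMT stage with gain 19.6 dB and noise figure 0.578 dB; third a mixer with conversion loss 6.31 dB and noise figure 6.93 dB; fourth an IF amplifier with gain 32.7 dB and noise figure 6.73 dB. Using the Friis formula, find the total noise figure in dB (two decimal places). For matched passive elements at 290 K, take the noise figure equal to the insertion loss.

Convert to linear (a loss of L dB is a gain of −L dB): F_i = 10^(NF_i/10), G_i = 10^(G_i,dB/10)
  Stage 1: F_1 = 10^(3.95/10) = 2.483, G_1 = 10^(−3.95/10) = 0.4027
  Stage 2: F_2 = 10^(0.578/10) = 1.142, G_2 = 10^(19.6/10) = 91.20
  Stage 3: F_3 = 10^(6.93/10) = 4.932, G_3 = 10^(−6.31/10) = 0.2339
  Stage 4: F_4 = 10^(6.73/10) = 4.710, G_4 = 10^(32.7/10) = 1862
Friis cascade:
  F = 2.483 + (1.142 − 1)/0.4027 + (4.932 − 1)/36.73 + (4.710 − 1)/8.590 = 3.376
NF = 10 log₁₀(3.376) = 5.28 dB

5.28 dB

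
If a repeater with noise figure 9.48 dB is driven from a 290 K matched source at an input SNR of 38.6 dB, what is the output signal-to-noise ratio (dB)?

By definition F = SNR_in/SNR_out, so in dB: SNR_out = SNR_in − NF
SNR_out = 38.6 − 9.48 = 29.12 dB

29.12 dB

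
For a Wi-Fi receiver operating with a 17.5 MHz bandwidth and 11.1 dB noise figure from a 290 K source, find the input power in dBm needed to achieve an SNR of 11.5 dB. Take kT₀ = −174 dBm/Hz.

−79.0 dBm

Sensitivity = −174 + 10 log₁₀(B) + NF + SNR_min
= −174 + 72.43 + 11.1 + 11.5
= −78.97 dBm → −79.0 dBm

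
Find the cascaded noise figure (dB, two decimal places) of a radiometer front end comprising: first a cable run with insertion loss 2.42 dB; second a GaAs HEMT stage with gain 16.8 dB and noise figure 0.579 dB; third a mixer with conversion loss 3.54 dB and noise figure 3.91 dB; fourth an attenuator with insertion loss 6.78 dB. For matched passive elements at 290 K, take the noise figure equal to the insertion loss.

3.73 dB

Convert to linear (a loss of L dB is a gain of −L dB): F_i = 10^(NF_i/10), G_i = 10^(G_i,dB/10)
  Stage 1: F_1 = 10^(2.42/10) = 1.746, G_1 = 10^(−2.42/10) = 0.5728
  Stage 2: F_2 = 10^(0.579/10) = 1.143, G_2 = 10^(16.8/10) = 47.86
  Stage 3: F_3 = 10^(3.91/10) = 2.460, G_3 = 10^(−3.54/10) = 0.4426
  Stage 4: F_4 = 10^(6.78/10) = 4.764, G_4 = 10^(−6.78/10) = 0.2099
Friis cascade:
  F = 1.746 + (1.143 − 1)/0.5728 + (2.460 − 1)/27.42 + (4.764 − 1)/12.13 = 2.358
NF = 10 log₁₀(2.358) = 3.73 dB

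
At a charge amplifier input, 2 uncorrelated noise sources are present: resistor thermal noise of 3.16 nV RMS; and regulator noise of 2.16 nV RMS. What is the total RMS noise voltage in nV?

3.83 nV

Uncorrelated sources add in power (mean-square): V_tot = √(ΣV_i²)
V_tot = √[(3.16×10⁻⁹)² + (2.16×10⁻⁹)²] = 3.83×10⁻⁹ V = 3.83 nV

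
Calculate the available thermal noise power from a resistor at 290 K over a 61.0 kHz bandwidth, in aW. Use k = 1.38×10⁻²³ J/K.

244 aW

P_n = kTB = 1.38×10⁻²³ × 290 × 6.10×10⁴ = 2.44×10⁻¹⁶ W = 244 aW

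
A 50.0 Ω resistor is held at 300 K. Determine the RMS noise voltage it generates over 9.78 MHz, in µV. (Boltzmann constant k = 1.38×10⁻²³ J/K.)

2.85 µV

V_n = √(4kTRB)
4kTRB = 4 × 1.38×10⁻²³ × 300 × 5.00×10¹ × 9.78×10⁶ = 8.10×10⁻¹² V²
V_n = √(8.10×10⁻¹²) = 2.85×10⁻⁶ V = 2.85 µV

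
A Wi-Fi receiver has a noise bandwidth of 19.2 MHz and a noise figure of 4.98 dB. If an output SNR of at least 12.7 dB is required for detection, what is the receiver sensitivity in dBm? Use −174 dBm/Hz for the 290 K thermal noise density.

−83.5 dBm

Sensitivity = −174 + 10 log₁₀(B) + NF + SNR_min
= −174 + 72.83 + 4.98 + 12.7
= −83.49 dBm → −83.5 dBm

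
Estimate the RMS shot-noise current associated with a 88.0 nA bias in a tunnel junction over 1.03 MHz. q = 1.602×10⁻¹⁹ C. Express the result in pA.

170 pA

I_n = √(2qI·B)
2qI·B = 2 × 1.602×10⁻¹⁹ × 8.80×10⁻⁸ × 1.03×10⁶ = 2.90×10⁻²⁰ A²
I_n = √(2.90×10⁻²⁰) = 1.70×10⁻¹⁰ A = 170 pA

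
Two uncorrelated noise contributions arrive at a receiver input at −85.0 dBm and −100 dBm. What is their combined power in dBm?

Convert to linear, add, convert back:
P₁ = 3.16×10⁻¹² W, P₂ = 1.00×10⁻¹³ W
P_tot = 3.26×10⁻¹² W → 10 log₁₀(P_tot / 10⁻³) = −84.9 dBm

−84.9 dBm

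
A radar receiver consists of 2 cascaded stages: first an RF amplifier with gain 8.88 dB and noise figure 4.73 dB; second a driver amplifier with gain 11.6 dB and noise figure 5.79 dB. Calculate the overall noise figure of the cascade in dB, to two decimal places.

5.23 dB

Convert to linear (a loss of L dB is a gain of −L dB): F_i = 10^(NF_i/10), G_i = 10^(G_i,dB/10)
  Stage 1: F_1 = 10^(4.73/10) = 2.972, G_1 = 10^(8.88/10) = 7.727
  Stage 2: F_2 = 10^(5.79/10) = 3.793, G_2 = 10^(11.6/10) = 14.45
Friis cascade:
  F = 2.972 + (3.793 − 1)/7.727 = 3.333
NF = 10 log₁₀(3.333) = 5.23 dB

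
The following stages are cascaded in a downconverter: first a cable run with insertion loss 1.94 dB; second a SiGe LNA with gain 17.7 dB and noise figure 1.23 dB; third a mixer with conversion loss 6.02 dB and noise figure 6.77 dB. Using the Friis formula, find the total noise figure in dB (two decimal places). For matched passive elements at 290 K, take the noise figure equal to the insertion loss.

3.37 dB

Convert to linear (a loss of L dB is a gain of −L dB): F_i = 10^(NF_i/10), G_i = 10^(G_i,dB/10)
  Stage 1: F_1 = 10^(1.94/10) = 1.563, G_1 = 10^(−1.94/10) = 0.6397
  Stage 2: F_2 = 10^(1.23/10) = 1.327, G_2 = 10^(17.7/10) = 58.88
  Stage 3: F_3 = 10^(6.77/10) = 4.753, G_3 = 10^(−6.02/10) = 0.2500
Friis cascade:
  F = 1.563 + (1.327 − 1)/0.6397 + (4.753 − 1)/37.67 = 2.175
NF = 10 log₁₀(2.175) = 3.37 dB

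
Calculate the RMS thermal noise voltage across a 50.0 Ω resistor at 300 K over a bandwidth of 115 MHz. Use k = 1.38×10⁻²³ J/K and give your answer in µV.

9.76 µV

V_n = √(4kTRB)
4kTRB = 4 × 1.38×10⁻²³ × 300 × 5.00×10¹ × 1.15×10⁸ = 9.52×10⁻¹¹ V²
V_n = √(9.52×10⁻¹¹) = 9.76×10⁻⁶ V = 9.76 µV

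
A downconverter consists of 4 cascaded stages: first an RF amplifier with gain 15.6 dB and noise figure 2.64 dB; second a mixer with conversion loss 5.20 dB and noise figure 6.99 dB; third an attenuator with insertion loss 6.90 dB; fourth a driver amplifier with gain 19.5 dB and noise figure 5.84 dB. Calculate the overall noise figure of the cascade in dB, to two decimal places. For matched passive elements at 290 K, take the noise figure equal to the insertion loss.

5.53 dB

Convert to linear (a loss of L dB is a gain of −L dB): F_i = 10^(NF_i/10), G_i = 10^(G_i,dB/10)
  Stage 1: F_1 = 10^(2.64/10) = 1.837, G_1 = 10^(15.6/10) = 36.31
  Stage 2: F_2 = 10^(6.99/10) = 5.000, G_2 = 10^(−5.20/10) = 0.3020
  Stage 3: F_3 = 10^(6.90/10) = 4.898, G_3 = 10^(−6.90/10) = 0.2042
  Stage 4: F_4 = 10^(5.84/10) = 3.837, G_4 = 10^(19.5/10) = 89.13
Friis cascade:
  F = 1.837 + (5.000 − 1)/36.31 + (4.898 − 1)/10.96 + (3.837 − 1)/2.239 = 3.569
NF = 10 log₁₀(3.569) = 5.53 dB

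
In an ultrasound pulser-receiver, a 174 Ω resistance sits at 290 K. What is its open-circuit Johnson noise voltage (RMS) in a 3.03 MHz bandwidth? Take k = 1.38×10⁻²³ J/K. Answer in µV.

2.91 µV

V_n = √(4kTRB)
4kTRB = 4 × 1.38×10⁻²³ × 290 × 1.74×10² × 3.03×10⁶ = 8.44×10⁻¹² V²
V_n = √(8.44×10⁻¹²) = 2.91×10⁻⁶ V = 2.91 µV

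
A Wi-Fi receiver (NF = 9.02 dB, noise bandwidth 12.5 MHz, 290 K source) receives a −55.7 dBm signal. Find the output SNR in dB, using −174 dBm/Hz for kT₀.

Noise floor: N = −174 + 10 log₁₀(B) + NF
10 log₁₀(1.25×10⁷) = 70.97 dB
N = −174 + 70.97 + 9.02 = −94.01 dBm
SNR = P_sig − N = −55.7 − (−94.01) = 38.31 dB → 38.3 dB

38.3 dB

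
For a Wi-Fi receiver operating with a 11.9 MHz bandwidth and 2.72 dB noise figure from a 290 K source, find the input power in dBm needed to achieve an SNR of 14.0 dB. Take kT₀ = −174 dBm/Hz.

Sensitivity = −174 + 10 log₁₀(B) + NF + SNR_min
= −174 + 70.76 + 2.72 + 14.0
= −86.52 dBm → −86.5 dBm

−86.5 dBm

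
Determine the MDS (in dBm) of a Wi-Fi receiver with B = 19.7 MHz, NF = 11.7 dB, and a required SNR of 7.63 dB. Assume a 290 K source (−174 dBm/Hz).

−81.7 dBm

Sensitivity = −174 + 10 log₁₀(B) + NF + SNR_min
= −174 + 72.94 + 11.7 + 7.63
= −81.73 dBm → −81.7 dBm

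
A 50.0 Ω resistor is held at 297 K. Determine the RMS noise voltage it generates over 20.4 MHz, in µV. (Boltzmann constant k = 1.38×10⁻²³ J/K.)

V_n = √(4kTRB)
4kTRB = 4 × 1.38×10⁻²³ × 297 × 5.00×10¹ × 2.04×10⁷ = 1.67×10⁻¹¹ V²
V_n = √(1.67×10⁻¹¹) = 4.09×10⁻⁶ V = 4.09 µV

4.09 µV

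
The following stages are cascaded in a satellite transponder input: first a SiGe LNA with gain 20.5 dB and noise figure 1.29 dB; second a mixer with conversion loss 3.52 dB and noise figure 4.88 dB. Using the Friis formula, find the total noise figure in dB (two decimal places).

1.35 dB

Convert to linear (a loss of L dB is a gain of −L dB): F_i = 10^(NF_i/10), G_i = 10^(G_i,dB/10)
  Stage 1: F_1 = 10^(1.29/10) = 1.346, G_1 = 10^(20.5/10) = 112.2
  Stage 2: F_2 = 10^(4.88/10) = 3.076, G_2 = 10^(−3.52/10) = 0.4446
Friis cascade:
  F = 1.346 + (3.076 − 1)/112.2 = 1.364
NF = 10 log₁₀(1.364) = 1.35 dB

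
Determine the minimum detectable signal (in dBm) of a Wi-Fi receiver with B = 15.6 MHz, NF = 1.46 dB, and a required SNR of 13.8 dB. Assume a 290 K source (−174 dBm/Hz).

Sensitivity = −174 + 10 log₁₀(B) + NF + SNR_min
= −174 + 71.93 + 1.46 + 13.8
= −86.81 dBm → −86.8 dBm

−86.8 dBm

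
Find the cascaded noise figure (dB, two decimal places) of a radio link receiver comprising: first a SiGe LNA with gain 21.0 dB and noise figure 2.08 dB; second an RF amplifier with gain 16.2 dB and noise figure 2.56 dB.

Convert to linear (a loss of L dB is a gain of −L dB): F_i = 10^(NF_i/10), G_i = 10^(G_i,dB/10)
  Stage 1: F_1 = 10^(2.08/10) = 1.614, G_1 = 10^(21.0/10) = 125.9
  Stage 2: F_2 = 10^(2.56/10) = 1.803, G_2 = 10^(16.2/10) = 41.69
Friis cascade:
  F = 1.614 + (1.803 − 1)/125.9 = 1.621
NF = 10 log₁₀(1.621) = 2.10 dB

2.10 dB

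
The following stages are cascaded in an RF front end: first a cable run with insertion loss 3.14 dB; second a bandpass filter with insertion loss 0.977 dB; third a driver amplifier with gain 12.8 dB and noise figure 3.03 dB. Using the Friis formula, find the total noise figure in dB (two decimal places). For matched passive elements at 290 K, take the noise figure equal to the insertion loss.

Convert to linear (a loss of L dB is a gain of −L dB): F_i = 10^(NF_i/10), G_i = 10^(G_i,dB/10)
  Stage 1: F_1 = 10^(3.14/10) = 2.061, G_1 = 10^(−3.14/10) = 0.4853
  Stage 2: F_2 = 10^(0.977/10) = 1.252, G_2 = 10^(−0.977/10) = 0.7985
  Stage 3: F_3 = 10^(3.03/10) = 2.009, G_3 = 10^(12.8/10) = 19.05
Friis cascade:
  F = 2.061 + (1.252 − 1)/0.4853 + (2.009 − 1)/0.3875 = 5.184
NF = 10 log₁₀(5.184) = 7.15 dB

7.15 dB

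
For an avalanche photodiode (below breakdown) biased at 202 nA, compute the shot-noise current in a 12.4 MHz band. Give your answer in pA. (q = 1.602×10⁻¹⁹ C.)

896 pA

I_n = √(2qI·B)
2qI·B = 2 × 1.602×10⁻¹⁹ × 2.02×10⁻⁷ × 1.24×10⁷ = 8.03×10⁻¹⁹ A²
I_n = √(8.03×10⁻¹⁹) = 8.96×10⁻¹⁰ A = 896 pA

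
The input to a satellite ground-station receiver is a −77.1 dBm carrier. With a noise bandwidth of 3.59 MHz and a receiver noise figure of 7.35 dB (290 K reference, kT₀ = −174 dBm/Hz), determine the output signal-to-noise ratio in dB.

Noise floor: N = −174 + 10 log₁₀(B) + NF
10 log₁₀(3.59×10⁶) = 65.55 dB
N = −174 + 65.55 + 7.35 = −101.10 dBm
SNR = P_sig − N = −77.1 − (−101.10) = 24.00 dB → 24.0 dB

24.0 dB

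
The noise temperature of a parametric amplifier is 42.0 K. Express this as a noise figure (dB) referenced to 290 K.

F = 1 + T_e/T₀ = 1 + 42.0/290 = 1.14483
NF = 10 log₁₀(1.14483) = 0.587 dB

0.587 dB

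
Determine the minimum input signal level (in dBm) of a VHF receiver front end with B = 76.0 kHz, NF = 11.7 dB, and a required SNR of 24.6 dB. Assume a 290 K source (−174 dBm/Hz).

Sensitivity = −174 + 10 log₁₀(B) + NF + SNR_min
= −174 + 48.81 + 11.7 + 24.6
= −88.89 dBm → −88.9 dBm

−88.9 dBm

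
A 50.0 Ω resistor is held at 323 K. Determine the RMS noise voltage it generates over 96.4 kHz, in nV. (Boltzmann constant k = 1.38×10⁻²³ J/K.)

V_n = √(4kTRB)
4kTRB = 4 × 1.38×10⁻²³ × 323 × 5.00×10¹ × 9.64×10⁴ = 8.59×10⁻¹⁴ V²
V_n = √(8.59×10⁻¹⁴) = 2.93×10⁻⁷ V = 293 nV

293 nV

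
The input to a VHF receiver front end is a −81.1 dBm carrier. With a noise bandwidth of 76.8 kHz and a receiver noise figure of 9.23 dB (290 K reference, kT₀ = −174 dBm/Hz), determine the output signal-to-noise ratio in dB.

Noise floor: N = −174 + 10 log₁₀(B) + NF
10 log₁₀(7.68×10⁴) = 48.85 dB
N = −174 + 48.85 + 9.23 = −115.92 dBm
SNR = P_sig − N = −81.1 − (−115.92) = 34.82 dB → 34.8 dB

34.8 dB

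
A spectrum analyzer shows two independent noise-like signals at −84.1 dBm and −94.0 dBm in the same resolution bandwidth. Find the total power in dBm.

−83.7 dBm

Convert to linear, add, convert back:
P₁ = 3.89×10⁻¹² W, P₂ = 3.98×10⁻¹³ W
P_tot = 4.29×10⁻¹² W → 10 log₁₀(P_tot / 10⁻³) = −83.7 dBm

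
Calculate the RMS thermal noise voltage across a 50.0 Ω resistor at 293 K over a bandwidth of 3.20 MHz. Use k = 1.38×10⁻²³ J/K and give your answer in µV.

1.61 µV

V_n = √(4kTRB)
4kTRB = 4 × 1.38×10⁻²³ × 293 × 5.00×10¹ × 3.20×10⁶ = 2.59×10⁻¹² V²
V_n = √(2.59×10⁻¹²) = 1.61×10⁻⁶ V = 1.61 µV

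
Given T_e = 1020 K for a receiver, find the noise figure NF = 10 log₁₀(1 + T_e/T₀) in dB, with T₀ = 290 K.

F = 1 + T_e/T₀ = 1 + 1020/290 = 4.51724
NF = 10 log₁₀(4.51724) = 6.55 dB

6.55 dB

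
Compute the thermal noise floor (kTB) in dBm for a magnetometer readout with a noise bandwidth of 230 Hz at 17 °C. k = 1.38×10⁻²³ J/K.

T = 17 °C + 273.15 = 290.15 K
P_n = kTB = 1.38×10⁻²³ × 290.15 × 2.30×10² = 9.21×10⁻¹⁹ W
In dBm: 10 log₁₀(9.21×10⁻¹⁹ / 10⁻³) = −150.4 dBm

−150.4 dBm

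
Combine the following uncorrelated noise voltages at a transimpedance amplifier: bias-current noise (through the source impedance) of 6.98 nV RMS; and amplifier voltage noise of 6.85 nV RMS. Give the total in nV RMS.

Uncorrelated sources add in power (mean-square): V_tot = √(ΣV_i²)
V_tot = √[(6.98×10⁻⁹)² + (6.85×10⁻⁹)²] = 9.78×10⁻⁹ V = 9.78 nV

9.78 nV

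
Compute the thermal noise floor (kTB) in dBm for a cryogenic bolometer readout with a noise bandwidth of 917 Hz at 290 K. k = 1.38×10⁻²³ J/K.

−144.4 dBm

P_n = kTB = 1.38×10⁻²³ × 290 × 9.17×10² = 3.67×10⁻¹⁸ W
In dBm: 10 log₁₀(3.67×10⁻¹⁸ / 10⁻³) = −144.4 dBm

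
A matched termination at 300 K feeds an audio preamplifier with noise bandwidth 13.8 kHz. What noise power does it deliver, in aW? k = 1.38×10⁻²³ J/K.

P_n = kTB = 1.38×10⁻²³ × 300 × 1.38×10⁴ = 5.71×10⁻¹⁷ W = 57.1 aW

57.1 aW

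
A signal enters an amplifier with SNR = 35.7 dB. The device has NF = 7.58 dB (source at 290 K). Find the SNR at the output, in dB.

By definition F = SNR_in/SNR_out, so in dB: SNR_out = SNR_in − NF
SNR_out = 35.7 − 7.58 = 28.12 dB

28.12 dB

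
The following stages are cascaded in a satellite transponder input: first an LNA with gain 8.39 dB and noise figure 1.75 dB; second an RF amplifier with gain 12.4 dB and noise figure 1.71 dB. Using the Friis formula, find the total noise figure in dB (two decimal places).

Convert to linear (a loss of L dB is a gain of −L dB): F_i = 10^(NF_i/10), G_i = 10^(G_i,dB/10)
  Stage 1: F_1 = 10^(1.75/10) = 1.496, G_1 = 10^(8.39/10) = 6.902
  Stage 2: F_2 = 10^(1.71/10) = 1.483, G_2 = 10^(12.4/10) = 17.38
Friis cascade:
  F = 1.496 + (1.483 − 1)/6.902 = 1.566
NF = 10 log₁₀(1.566) = 1.95 dB

1.95 dB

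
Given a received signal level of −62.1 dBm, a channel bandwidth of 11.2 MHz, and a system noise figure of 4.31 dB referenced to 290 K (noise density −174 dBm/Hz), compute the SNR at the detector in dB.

Noise floor: N = −174 + 10 log₁₀(B) + NF
10 log₁₀(1.12×10⁷) = 70.49 dB
N = −174 + 70.49 + 4.31 = −99.20 dBm
SNR = P_sig − N = −62.1 − (−99.20) = 37.10 dB → 37.1 dB

37.1 dB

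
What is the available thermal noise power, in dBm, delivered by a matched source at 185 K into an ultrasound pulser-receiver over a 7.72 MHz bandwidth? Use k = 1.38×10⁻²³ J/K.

−107.1 dBm

P_n = kTB = 1.38×10⁻²³ × 185 × 7.72×10⁶ = 1.97×10⁻¹⁴ W
In dBm: 10 log₁₀(1.97×10⁻¹⁴ / 10⁻³) = −107.1 dBm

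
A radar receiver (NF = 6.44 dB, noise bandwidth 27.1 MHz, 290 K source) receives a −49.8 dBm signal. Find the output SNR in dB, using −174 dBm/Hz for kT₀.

Noise floor: N = −174 + 10 log₁₀(B) + NF
10 log₁₀(2.71×10⁷) = 74.33 dB
N = −174 + 74.33 + 6.44 = −93.23 dBm
SNR = P_sig − N = −49.8 − (−93.23) = 43.43 dB → 43.4 dB

43.4 dB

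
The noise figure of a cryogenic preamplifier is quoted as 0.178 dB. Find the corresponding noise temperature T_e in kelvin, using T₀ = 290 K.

12.1 K

F = 10^(0.178/10) = 1.04184
T_e = (F − 1)·T₀ = (1.04184 − 1) × 290 = 12.1 K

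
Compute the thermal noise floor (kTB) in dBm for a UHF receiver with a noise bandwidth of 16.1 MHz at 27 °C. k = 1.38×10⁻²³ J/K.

−101.8 dBm

T = 27 °C + 273.15 = 300.15 K
P_n = kTB = 1.38×10⁻²³ × 300.15 × 1.61×10⁷ = 6.67×10⁻¹⁴ W
In dBm: 10 log₁₀(6.67×10⁻¹⁴ / 10⁻³) = −101.8 dBm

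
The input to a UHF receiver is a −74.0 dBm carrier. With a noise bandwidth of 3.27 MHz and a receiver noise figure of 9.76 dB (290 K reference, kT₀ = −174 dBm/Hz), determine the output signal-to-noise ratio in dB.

Noise floor: N = −174 + 10 log₁₀(B) + NF
10 log₁₀(3.27×10⁶) = 65.15 dB
N = −174 + 65.15 + 9.76 = −99.09 dBm
SNR = P_sig − N = −74.0 − (−99.09) = 25.09 dB → 25.1 dB

25.1 dB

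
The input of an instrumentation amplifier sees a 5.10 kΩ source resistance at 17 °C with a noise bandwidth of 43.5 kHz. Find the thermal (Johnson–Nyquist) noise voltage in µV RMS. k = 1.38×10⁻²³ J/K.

T = 17 °C + 273.15 = 290.15 K
V_n = √(4kTRB)
4kTRB = 4 × 1.38×10⁻²³ × 290.15 × 5.10×10³ × 4.35×10⁴ = 3.55×10⁻¹² V²
V_n = √(3.55×10⁻¹²) = 1.88×10⁻⁶ V = 1.88 µV

1.88 µV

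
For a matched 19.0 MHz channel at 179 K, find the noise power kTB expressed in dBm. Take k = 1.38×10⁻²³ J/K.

−103.3 dBm

P_n = kTB = 1.38×10⁻²³ × 179 × 1.90×10⁷ = 4.69×10⁻¹⁴ W
In dBm: 10 log₁₀(4.69×10⁻¹⁴ / 10⁻³) = −103.3 dBm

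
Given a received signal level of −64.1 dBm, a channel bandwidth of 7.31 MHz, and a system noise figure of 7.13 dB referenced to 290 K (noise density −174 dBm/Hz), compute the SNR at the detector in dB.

34.1 dB

Noise floor: N = −174 + 10 log₁₀(B) + NF
10 log₁₀(7.31×10⁶) = 68.64 dB
N = −174 + 68.64 + 7.13 = −98.23 dBm
SNR = P_sig − N = −64.1 − (−98.23) = 34.13 dB → 34.1 dB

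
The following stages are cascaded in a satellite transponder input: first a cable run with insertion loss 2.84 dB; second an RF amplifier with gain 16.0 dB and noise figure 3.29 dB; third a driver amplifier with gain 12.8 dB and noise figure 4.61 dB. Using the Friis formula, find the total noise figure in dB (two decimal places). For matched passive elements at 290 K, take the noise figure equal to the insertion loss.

Convert to linear (a loss of L dB is a gain of −L dB): F_i = 10^(NF_i/10), G_i = 10^(G_i,dB/10)
  Stage 1: F_1 = 10^(2.84/10) = 1.923, G_1 = 10^(−2.84/10) = 0.5200
  Stage 2: F_2 = 10^(3.29/10) = 2.133, G_2 = 10^(16.0/10) = 39.81
  Stage 3: F_3 = 10^(4.61/10) = 2.891, G_3 = 10^(12.8/10) = 19.05
Friis cascade:
  F = 1.923 + (2.133 − 1)/0.5200 + (2.891 − 1)/20.70 = 4.193
NF = 10 log₁₀(4.193) = 6.23 dB

6.23 dB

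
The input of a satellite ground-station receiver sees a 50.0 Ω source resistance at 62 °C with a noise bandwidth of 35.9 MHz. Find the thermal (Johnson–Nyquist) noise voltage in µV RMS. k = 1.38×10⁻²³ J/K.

T = 62 °C + 273.15 = 335.15 K
V_n = √(4kTRB)
4kTRB = 4 × 1.38×10⁻²³ × 335.15 × 5.00×10¹ × 3.59×10⁷ = 3.32×10⁻¹¹ V²
V_n = √(3.32×10⁻¹¹) = 5.76×10⁻⁶ V = 5.76 µV

5.76 µV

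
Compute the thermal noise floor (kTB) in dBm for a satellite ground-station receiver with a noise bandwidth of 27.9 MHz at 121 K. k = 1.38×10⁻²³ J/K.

P_n = kTB = 1.38×10⁻²³ × 121 × 2.79×10⁷ = 4.66×10⁻¹⁴ W
In dBm: 10 log₁₀(4.66×10⁻¹⁴ / 10⁻³) = −103.3 dBm

−103.3 dBm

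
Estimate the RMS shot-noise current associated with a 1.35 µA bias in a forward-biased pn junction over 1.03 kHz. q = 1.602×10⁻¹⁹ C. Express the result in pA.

21.1 pA

I_n = √(2qI·B)
2qI·B = 2 × 1.602×10⁻¹⁹ × 1.35×10⁻⁶ × 1.03×10³ = 4.46×10⁻²² A²
I_n = √(4.46×10⁻²²) = 2.11×10⁻¹¹ A = 21.1 pA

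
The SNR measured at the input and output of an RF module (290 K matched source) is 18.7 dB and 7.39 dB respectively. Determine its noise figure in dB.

NF (dB) = SNR_in(dB) − SNR_out(dB) when the source is at T₀
NF = 18.7 − 7.39 = 11.31 dB

11.31 dB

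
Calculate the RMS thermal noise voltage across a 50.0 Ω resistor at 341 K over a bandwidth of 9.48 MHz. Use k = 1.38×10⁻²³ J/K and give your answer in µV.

V_n = √(4kTRB)
4kTRB = 4 × 1.38×10⁻²³ × 341 × 5.00×10¹ × 9.48×10⁶ = 8.92×10⁻¹² V²
V_n = √(8.92×10⁻¹²) = 2.99×10⁻⁶ V = 2.99 µV

2.99 µV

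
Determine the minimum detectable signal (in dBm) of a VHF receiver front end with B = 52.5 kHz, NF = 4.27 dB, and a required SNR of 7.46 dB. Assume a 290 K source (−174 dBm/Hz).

Sensitivity = −174 + 10 log₁₀(B) + NF + SNR_min
= −174 + 47.2 + 4.27 + 7.46
= −115.07 dBm → −115.1 dBm

−115.1 dBm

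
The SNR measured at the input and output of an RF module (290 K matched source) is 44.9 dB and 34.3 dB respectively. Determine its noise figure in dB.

10.6 dB

NF (dB) = SNR_in(dB) − SNR_out(dB) when the source is at T₀
NF = 44.9 − 34.3 = 10.6 dB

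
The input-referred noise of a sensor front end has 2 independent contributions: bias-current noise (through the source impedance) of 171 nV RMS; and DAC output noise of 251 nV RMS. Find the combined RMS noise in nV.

Uncorrelated sources add in power (mean-square): V_tot = √(ΣV_i²)
V_tot = √[(1.71×10⁻⁷)² + (2.51×10⁻⁷)²] = 3.04×10⁻⁷ V = 304 nV

304 nV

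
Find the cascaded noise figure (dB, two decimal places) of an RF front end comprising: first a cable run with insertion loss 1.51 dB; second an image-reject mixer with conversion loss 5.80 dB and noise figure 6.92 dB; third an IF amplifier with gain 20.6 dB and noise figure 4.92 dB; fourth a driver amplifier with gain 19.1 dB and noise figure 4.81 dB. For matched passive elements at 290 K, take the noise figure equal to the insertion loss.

Convert to linear (a loss of L dB is a gain of −L dB): F_i = 10^(NF_i/10), G_i = 10^(G_i,dB/10)
  Stage 1: F_1 = 10^(1.51/10) = 1.416, G_1 = 10^(−1.51/10) = 0.7063
  Stage 2: F_2 = 10^(6.92/10) = 4.920, G_2 = 10^(−5.80/10) = 0.2630
  Stage 3: F_3 = 10^(4.92/10) = 3.105, G_3 = 10^(20.6/10) = 114.8
  Stage 4: F_4 = 10^(4.81/10) = 3.027, G_4 = 10^(19.1/10) = 81.28
Friis cascade:
  F = 1.416 + (4.920 − 1)/0.7063 + (3.105 − 1)/0.1858 + (3.027 − 1)/21.33 = 18.39
NF = 10 log₁₀(18.39) = 12.65 dB

12.65 dB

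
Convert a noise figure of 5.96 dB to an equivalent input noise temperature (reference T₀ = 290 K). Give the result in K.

854 K

F = 10^(5.96/10) = 3.94457
T_e = (F − 1)·T₀ = (3.94457 − 1) × 290 = 854 K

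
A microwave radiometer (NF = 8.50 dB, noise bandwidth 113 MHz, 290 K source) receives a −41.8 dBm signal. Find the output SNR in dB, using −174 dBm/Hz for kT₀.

Noise floor: N = −174 + 10 log₁₀(B) + NF
10 log₁₀(1.13×10⁸) = 80.53 dB
N = −174 + 80.53 + 8.50 = −84.97 dBm
SNR = P_sig − N = −41.8 − (−84.97) = 43.17 dB → 43.2 dB

43.2 dB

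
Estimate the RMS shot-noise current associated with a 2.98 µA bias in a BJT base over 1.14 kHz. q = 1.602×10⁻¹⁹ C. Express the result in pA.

33.0 pA

I_n = √(2qI·B)
2qI·B = 2 × 1.602×10⁻¹⁹ × 2.98×10⁻⁶ × 1.14×10³ = 1.09×10⁻²¹ A²
I_n = √(1.09×10⁻²¹) = 3.30×10⁻¹¹ A = 33.0 pA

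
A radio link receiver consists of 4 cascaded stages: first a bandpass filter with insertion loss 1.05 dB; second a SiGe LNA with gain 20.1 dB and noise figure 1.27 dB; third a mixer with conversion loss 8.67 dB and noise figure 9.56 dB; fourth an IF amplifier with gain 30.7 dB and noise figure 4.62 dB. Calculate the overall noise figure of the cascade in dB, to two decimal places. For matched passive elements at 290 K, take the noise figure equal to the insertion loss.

Convert to linear (a loss of L dB is a gain of −L dB): F_i = 10^(NF_i/10), G_i = 10^(G_i,dB/10)
  Stage 1: F_1 = 10^(1.05/10) = 1.274, G_1 = 10^(−1.05/10) = 0.7852
  Stage 2: F_2 = 10^(1.27/10) = 1.340, G_2 = 10^(20.1/10) = 102.3
  Stage 3: F_3 = 10^(9.56/10) = 9.036, G_3 = 10^(−8.67/10) = 0.1358
  Stage 4: F_4 = 10^(4.62/10) = 2.897, G_4 = 10^(30.7/10) = 1175
Friis cascade:
  F = 1.274 + (1.340 − 1)/0.7852 + (9.036 − 1)/80.35 + (2.897 − 1)/10.91 = 1.980
NF = 10 log₁₀(1.980) = 2.97 dB

2.97 dB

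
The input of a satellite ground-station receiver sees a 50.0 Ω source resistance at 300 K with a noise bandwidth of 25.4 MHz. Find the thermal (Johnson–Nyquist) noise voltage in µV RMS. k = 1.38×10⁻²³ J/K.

V_n = √(4kTRB)
4kTRB = 4 × 1.38×10⁻²³ × 300 × 5.00×10¹ × 2.54×10⁷ = 2.10×10⁻¹¹ V²
V_n = √(2.10×10⁻¹¹) = 4.59×10⁻⁶ V = 4.59 µV

4.59 µV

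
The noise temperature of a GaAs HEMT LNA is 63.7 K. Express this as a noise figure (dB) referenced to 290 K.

0.862 dB

F = 1 + T_e/T₀ = 1 + 63.7/290 = 1.21966
NF = 10 log₁₀(1.21966) = 0.862 dB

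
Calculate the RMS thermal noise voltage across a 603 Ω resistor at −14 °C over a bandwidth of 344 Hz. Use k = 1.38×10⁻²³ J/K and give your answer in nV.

T = −14 °C + 273.15 = 259.15 K
V_n = √(4kTRB)
4kTRB = 4 × 1.38×10⁻²³ × 259.15 × 6.03×10² × 3.44×10² = 2.97×10⁻¹⁵ V²
V_n = √(2.97×10⁻¹⁵) = 5.45×10⁻⁸ V = 54.5 nV

54.5 nV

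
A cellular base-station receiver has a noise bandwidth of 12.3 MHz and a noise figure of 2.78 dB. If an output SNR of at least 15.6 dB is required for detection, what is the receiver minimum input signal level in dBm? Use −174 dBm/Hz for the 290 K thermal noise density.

−84.7 dBm

Sensitivity = −174 + 10 log₁₀(B) + NF + SNR_min
= −174 + 70.9 + 2.78 + 15.6
= −84.72 dBm → −84.7 dBm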